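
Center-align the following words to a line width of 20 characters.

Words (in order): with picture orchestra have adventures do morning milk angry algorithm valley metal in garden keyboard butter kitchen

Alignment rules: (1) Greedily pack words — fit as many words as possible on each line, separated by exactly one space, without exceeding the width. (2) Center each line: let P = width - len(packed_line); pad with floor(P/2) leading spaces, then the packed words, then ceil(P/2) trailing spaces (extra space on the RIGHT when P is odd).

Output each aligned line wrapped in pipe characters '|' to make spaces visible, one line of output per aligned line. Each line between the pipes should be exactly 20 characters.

Line 1: ['with', 'picture'] (min_width=12, slack=8)
Line 2: ['orchestra', 'have'] (min_width=14, slack=6)
Line 3: ['adventures', 'do'] (min_width=13, slack=7)
Line 4: ['morning', 'milk', 'angry'] (min_width=18, slack=2)
Line 5: ['algorithm', 'valley'] (min_width=16, slack=4)
Line 6: ['metal', 'in', 'garden'] (min_width=15, slack=5)
Line 7: ['keyboard', 'butter'] (min_width=15, slack=5)
Line 8: ['kitchen'] (min_width=7, slack=13)

Answer: |    with picture    |
|   orchestra have   |
|   adventures do    |
| morning milk angry |
|  algorithm valley  |
|  metal in garden   |
|  keyboard butter   |
|      kitchen       |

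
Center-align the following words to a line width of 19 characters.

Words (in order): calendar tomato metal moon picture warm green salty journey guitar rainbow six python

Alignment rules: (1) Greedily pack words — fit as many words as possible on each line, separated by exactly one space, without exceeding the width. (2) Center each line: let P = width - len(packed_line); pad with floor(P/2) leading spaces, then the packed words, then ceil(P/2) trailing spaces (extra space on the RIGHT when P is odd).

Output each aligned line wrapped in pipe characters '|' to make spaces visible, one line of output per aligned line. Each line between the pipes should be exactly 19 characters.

Answer: |  calendar tomato  |
|metal moon picture |
| warm green salty  |
|  journey guitar   |
|rainbow six python |

Derivation:
Line 1: ['calendar', 'tomato'] (min_width=15, slack=4)
Line 2: ['metal', 'moon', 'picture'] (min_width=18, slack=1)
Line 3: ['warm', 'green', 'salty'] (min_width=16, slack=3)
Line 4: ['journey', 'guitar'] (min_width=14, slack=5)
Line 5: ['rainbow', 'six', 'python'] (min_width=18, slack=1)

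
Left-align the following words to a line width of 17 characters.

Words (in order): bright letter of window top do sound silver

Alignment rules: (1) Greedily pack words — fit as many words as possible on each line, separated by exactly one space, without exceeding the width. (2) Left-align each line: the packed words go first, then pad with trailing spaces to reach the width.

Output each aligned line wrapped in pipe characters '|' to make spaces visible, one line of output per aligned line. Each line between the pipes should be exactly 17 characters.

Answer: |bright letter of |
|window top do    |
|sound silver     |

Derivation:
Line 1: ['bright', 'letter', 'of'] (min_width=16, slack=1)
Line 2: ['window', 'top', 'do'] (min_width=13, slack=4)
Line 3: ['sound', 'silver'] (min_width=12, slack=5)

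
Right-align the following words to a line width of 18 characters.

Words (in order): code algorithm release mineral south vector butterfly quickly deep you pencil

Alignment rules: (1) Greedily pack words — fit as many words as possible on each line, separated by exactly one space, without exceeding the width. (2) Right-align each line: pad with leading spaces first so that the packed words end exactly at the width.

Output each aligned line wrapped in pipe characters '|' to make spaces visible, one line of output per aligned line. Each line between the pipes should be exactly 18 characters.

Answer: |    code algorithm|
|   release mineral|
|      south vector|
| butterfly quickly|
|   deep you pencil|

Derivation:
Line 1: ['code', 'algorithm'] (min_width=14, slack=4)
Line 2: ['release', 'mineral'] (min_width=15, slack=3)
Line 3: ['south', 'vector'] (min_width=12, slack=6)
Line 4: ['butterfly', 'quickly'] (min_width=17, slack=1)
Line 5: ['deep', 'you', 'pencil'] (min_width=15, slack=3)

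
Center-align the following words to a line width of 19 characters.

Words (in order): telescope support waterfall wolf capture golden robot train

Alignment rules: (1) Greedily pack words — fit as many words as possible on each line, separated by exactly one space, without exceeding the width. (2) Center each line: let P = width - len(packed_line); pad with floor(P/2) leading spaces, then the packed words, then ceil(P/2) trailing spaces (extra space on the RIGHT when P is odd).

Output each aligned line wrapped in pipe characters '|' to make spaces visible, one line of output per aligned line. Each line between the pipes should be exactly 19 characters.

Line 1: ['telescope', 'support'] (min_width=17, slack=2)
Line 2: ['waterfall', 'wolf'] (min_width=14, slack=5)
Line 3: ['capture', 'golden'] (min_width=14, slack=5)
Line 4: ['robot', 'train'] (min_width=11, slack=8)

Answer: | telescope support |
|  waterfall wolf   |
|  capture golden   |
|    robot train    |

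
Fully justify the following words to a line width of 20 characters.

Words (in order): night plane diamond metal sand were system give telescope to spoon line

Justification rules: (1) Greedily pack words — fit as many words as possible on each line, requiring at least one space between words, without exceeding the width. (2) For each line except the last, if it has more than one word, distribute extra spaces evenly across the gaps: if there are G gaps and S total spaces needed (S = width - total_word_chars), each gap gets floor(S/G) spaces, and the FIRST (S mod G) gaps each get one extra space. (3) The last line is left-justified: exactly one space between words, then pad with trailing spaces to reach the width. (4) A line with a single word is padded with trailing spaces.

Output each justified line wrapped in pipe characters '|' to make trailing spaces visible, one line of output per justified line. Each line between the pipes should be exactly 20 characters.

Answer: |night  plane diamond|
|metal    sand   were|
|system          give|
|telescope  to  spoon|
|line                |

Derivation:
Line 1: ['night', 'plane', 'diamond'] (min_width=19, slack=1)
Line 2: ['metal', 'sand', 'were'] (min_width=15, slack=5)
Line 3: ['system', 'give'] (min_width=11, slack=9)
Line 4: ['telescope', 'to', 'spoon'] (min_width=18, slack=2)
Line 5: ['line'] (min_width=4, slack=16)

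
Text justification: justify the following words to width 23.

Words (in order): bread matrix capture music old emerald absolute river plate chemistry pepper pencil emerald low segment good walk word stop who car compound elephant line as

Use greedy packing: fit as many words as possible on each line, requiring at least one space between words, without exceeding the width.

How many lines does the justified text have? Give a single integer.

Line 1: ['bread', 'matrix', 'capture'] (min_width=20, slack=3)
Line 2: ['music', 'old', 'emerald'] (min_width=17, slack=6)
Line 3: ['absolute', 'river', 'plate'] (min_width=20, slack=3)
Line 4: ['chemistry', 'pepper', 'pencil'] (min_width=23, slack=0)
Line 5: ['emerald', 'low', 'segment'] (min_width=19, slack=4)
Line 6: ['good', 'walk', 'word', 'stop', 'who'] (min_width=23, slack=0)
Line 7: ['car', 'compound', 'elephant'] (min_width=21, slack=2)
Line 8: ['line', 'as'] (min_width=7, slack=16)
Total lines: 8

Answer: 8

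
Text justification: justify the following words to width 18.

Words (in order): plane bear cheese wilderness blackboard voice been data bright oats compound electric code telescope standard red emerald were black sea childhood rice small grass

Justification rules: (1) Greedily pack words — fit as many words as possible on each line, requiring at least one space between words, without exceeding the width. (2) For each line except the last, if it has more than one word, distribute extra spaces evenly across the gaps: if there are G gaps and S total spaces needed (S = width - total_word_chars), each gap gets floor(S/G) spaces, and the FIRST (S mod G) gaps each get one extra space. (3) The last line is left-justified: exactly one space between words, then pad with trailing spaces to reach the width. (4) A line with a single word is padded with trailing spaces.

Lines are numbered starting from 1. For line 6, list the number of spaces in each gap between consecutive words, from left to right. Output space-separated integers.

Line 1: ['plane', 'bear', 'cheese'] (min_width=17, slack=1)
Line 2: ['wilderness'] (min_width=10, slack=8)
Line 3: ['blackboard', 'voice'] (min_width=16, slack=2)
Line 4: ['been', 'data', 'bright'] (min_width=16, slack=2)
Line 5: ['oats', 'compound'] (min_width=13, slack=5)
Line 6: ['electric', 'code'] (min_width=13, slack=5)
Line 7: ['telescope', 'standard'] (min_width=18, slack=0)
Line 8: ['red', 'emerald', 'were'] (min_width=16, slack=2)
Line 9: ['black', 'sea'] (min_width=9, slack=9)
Line 10: ['childhood', 'rice'] (min_width=14, slack=4)
Line 11: ['small', 'grass'] (min_width=11, slack=7)

Answer: 6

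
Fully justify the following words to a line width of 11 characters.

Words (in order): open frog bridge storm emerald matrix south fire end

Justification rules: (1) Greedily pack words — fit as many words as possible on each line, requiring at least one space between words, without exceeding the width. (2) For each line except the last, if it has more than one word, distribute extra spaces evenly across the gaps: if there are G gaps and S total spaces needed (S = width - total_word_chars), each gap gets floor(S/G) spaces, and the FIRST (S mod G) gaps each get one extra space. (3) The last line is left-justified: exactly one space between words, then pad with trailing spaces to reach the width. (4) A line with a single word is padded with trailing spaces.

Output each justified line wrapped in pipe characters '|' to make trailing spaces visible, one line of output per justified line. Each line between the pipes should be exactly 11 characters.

Answer: |open   frog|
|bridge     |
|storm      |
|emerald    |
|matrix     |
|south  fire|
|end        |

Derivation:
Line 1: ['open', 'frog'] (min_width=9, slack=2)
Line 2: ['bridge'] (min_width=6, slack=5)
Line 3: ['storm'] (min_width=5, slack=6)
Line 4: ['emerald'] (min_width=7, slack=4)
Line 5: ['matrix'] (min_width=6, slack=5)
Line 6: ['south', 'fire'] (min_width=10, slack=1)
Line 7: ['end'] (min_width=3, slack=8)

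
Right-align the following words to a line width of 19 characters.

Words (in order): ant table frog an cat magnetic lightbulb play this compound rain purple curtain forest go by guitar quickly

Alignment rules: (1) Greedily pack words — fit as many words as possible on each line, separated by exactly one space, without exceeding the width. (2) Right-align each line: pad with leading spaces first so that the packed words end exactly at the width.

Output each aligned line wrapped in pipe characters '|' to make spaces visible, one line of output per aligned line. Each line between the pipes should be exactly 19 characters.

Answer: |  ant table frog an|
|       cat magnetic|
|lightbulb play this|
|      compound rain|
|     purple curtain|
|forest go by guitar|
|            quickly|

Derivation:
Line 1: ['ant', 'table', 'frog', 'an'] (min_width=17, slack=2)
Line 2: ['cat', 'magnetic'] (min_width=12, slack=7)
Line 3: ['lightbulb', 'play', 'this'] (min_width=19, slack=0)
Line 4: ['compound', 'rain'] (min_width=13, slack=6)
Line 5: ['purple', 'curtain'] (min_width=14, slack=5)
Line 6: ['forest', 'go', 'by', 'guitar'] (min_width=19, slack=0)
Line 7: ['quickly'] (min_width=7, slack=12)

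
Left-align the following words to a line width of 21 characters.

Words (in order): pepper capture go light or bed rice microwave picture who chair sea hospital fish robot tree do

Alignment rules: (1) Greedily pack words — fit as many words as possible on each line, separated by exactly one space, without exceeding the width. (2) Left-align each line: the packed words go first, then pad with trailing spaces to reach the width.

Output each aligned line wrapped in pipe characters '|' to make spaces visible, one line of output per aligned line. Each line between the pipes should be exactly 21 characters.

Line 1: ['pepper', 'capture', 'go'] (min_width=17, slack=4)
Line 2: ['light', 'or', 'bed', 'rice'] (min_width=17, slack=4)
Line 3: ['microwave', 'picture', 'who'] (min_width=21, slack=0)
Line 4: ['chair', 'sea', 'hospital'] (min_width=18, slack=3)
Line 5: ['fish', 'robot', 'tree', 'do'] (min_width=18, slack=3)

Answer: |pepper capture go    |
|light or bed rice    |
|microwave picture who|
|chair sea hospital   |
|fish robot tree do   |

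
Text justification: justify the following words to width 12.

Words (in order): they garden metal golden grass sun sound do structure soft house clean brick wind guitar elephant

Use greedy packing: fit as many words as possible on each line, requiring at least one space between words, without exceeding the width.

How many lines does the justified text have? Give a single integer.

Answer: 9

Derivation:
Line 1: ['they', 'garden'] (min_width=11, slack=1)
Line 2: ['metal', 'golden'] (min_width=12, slack=0)
Line 3: ['grass', 'sun'] (min_width=9, slack=3)
Line 4: ['sound', 'do'] (min_width=8, slack=4)
Line 5: ['structure'] (min_width=9, slack=3)
Line 6: ['soft', 'house'] (min_width=10, slack=2)
Line 7: ['clean', 'brick'] (min_width=11, slack=1)
Line 8: ['wind', 'guitar'] (min_width=11, slack=1)
Line 9: ['elephant'] (min_width=8, slack=4)
Total lines: 9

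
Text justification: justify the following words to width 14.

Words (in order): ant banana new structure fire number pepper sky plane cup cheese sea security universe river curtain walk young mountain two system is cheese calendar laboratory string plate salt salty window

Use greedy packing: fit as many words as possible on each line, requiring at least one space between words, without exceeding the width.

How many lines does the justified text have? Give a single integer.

Answer: 16

Derivation:
Line 1: ['ant', 'banana', 'new'] (min_width=14, slack=0)
Line 2: ['structure', 'fire'] (min_width=14, slack=0)
Line 3: ['number', 'pepper'] (min_width=13, slack=1)
Line 4: ['sky', 'plane', 'cup'] (min_width=13, slack=1)
Line 5: ['cheese', 'sea'] (min_width=10, slack=4)
Line 6: ['security'] (min_width=8, slack=6)
Line 7: ['universe', 'river'] (min_width=14, slack=0)
Line 8: ['curtain', 'walk'] (min_width=12, slack=2)
Line 9: ['young', 'mountain'] (min_width=14, slack=0)
Line 10: ['two', 'system', 'is'] (min_width=13, slack=1)
Line 11: ['cheese'] (min_width=6, slack=8)
Line 12: ['calendar'] (min_width=8, slack=6)
Line 13: ['laboratory'] (min_width=10, slack=4)
Line 14: ['string', 'plate'] (min_width=12, slack=2)
Line 15: ['salt', 'salty'] (min_width=10, slack=4)
Line 16: ['window'] (min_width=6, slack=8)
Total lines: 16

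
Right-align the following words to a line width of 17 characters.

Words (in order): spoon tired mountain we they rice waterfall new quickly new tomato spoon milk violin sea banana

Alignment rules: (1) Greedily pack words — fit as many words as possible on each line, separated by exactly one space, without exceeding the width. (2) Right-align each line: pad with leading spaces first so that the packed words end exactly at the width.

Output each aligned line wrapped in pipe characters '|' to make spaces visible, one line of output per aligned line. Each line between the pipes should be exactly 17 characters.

Answer: |      spoon tired|
| mountain we they|
|   rice waterfall|
|  new quickly new|
|tomato spoon milk|
|violin sea banana|

Derivation:
Line 1: ['spoon', 'tired'] (min_width=11, slack=6)
Line 2: ['mountain', 'we', 'they'] (min_width=16, slack=1)
Line 3: ['rice', 'waterfall'] (min_width=14, slack=3)
Line 4: ['new', 'quickly', 'new'] (min_width=15, slack=2)
Line 5: ['tomato', 'spoon', 'milk'] (min_width=17, slack=0)
Line 6: ['violin', 'sea', 'banana'] (min_width=17, slack=0)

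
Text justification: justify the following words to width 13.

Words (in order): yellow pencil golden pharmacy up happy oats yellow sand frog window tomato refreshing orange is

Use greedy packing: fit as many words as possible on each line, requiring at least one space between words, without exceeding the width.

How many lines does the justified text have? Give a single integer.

Line 1: ['yellow', 'pencil'] (min_width=13, slack=0)
Line 2: ['golden'] (min_width=6, slack=7)
Line 3: ['pharmacy', 'up'] (min_width=11, slack=2)
Line 4: ['happy', 'oats'] (min_width=10, slack=3)
Line 5: ['yellow', 'sand'] (min_width=11, slack=2)
Line 6: ['frog', 'window'] (min_width=11, slack=2)
Line 7: ['tomato'] (min_width=6, slack=7)
Line 8: ['refreshing'] (min_width=10, slack=3)
Line 9: ['orange', 'is'] (min_width=9, slack=4)
Total lines: 9

Answer: 9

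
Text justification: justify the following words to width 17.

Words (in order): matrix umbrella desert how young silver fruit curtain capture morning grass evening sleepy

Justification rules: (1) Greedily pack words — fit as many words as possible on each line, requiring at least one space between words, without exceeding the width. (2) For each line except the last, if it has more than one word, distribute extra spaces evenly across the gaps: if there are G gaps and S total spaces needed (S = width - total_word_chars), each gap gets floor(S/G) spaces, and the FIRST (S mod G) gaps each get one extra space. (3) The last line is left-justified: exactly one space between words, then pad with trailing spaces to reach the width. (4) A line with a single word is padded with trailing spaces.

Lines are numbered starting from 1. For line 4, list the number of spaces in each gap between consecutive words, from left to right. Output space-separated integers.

Answer: 3

Derivation:
Line 1: ['matrix', 'umbrella'] (min_width=15, slack=2)
Line 2: ['desert', 'how', 'young'] (min_width=16, slack=1)
Line 3: ['silver', 'fruit'] (min_width=12, slack=5)
Line 4: ['curtain', 'capture'] (min_width=15, slack=2)
Line 5: ['morning', 'grass'] (min_width=13, slack=4)
Line 6: ['evening', 'sleepy'] (min_width=14, slack=3)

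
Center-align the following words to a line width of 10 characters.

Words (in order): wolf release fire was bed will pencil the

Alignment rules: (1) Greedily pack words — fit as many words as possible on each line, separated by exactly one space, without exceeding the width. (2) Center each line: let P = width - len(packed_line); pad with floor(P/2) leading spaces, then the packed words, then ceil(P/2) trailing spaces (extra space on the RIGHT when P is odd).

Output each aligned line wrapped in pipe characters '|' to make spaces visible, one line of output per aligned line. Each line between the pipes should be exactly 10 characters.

Line 1: ['wolf'] (min_width=4, slack=6)
Line 2: ['release'] (min_width=7, slack=3)
Line 3: ['fire', 'was'] (min_width=8, slack=2)
Line 4: ['bed', 'will'] (min_width=8, slack=2)
Line 5: ['pencil', 'the'] (min_width=10, slack=0)

Answer: |   wolf   |
| release  |
| fire was |
| bed will |
|pencil the|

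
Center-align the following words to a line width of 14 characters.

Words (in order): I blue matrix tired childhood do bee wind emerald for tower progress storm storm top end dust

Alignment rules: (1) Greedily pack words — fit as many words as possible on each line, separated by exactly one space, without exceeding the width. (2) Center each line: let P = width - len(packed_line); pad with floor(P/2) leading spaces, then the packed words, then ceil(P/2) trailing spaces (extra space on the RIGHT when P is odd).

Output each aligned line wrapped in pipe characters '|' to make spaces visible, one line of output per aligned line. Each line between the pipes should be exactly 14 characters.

Line 1: ['I', 'blue', 'matrix'] (min_width=13, slack=1)
Line 2: ['tired'] (min_width=5, slack=9)
Line 3: ['childhood', 'do'] (min_width=12, slack=2)
Line 4: ['bee', 'wind'] (min_width=8, slack=6)
Line 5: ['emerald', 'for'] (min_width=11, slack=3)
Line 6: ['tower', 'progress'] (min_width=14, slack=0)
Line 7: ['storm', 'storm'] (min_width=11, slack=3)
Line 8: ['top', 'end', 'dust'] (min_width=12, slack=2)

Answer: |I blue matrix |
|    tired     |
| childhood do |
|   bee wind   |
| emerald for  |
|tower progress|
| storm storm  |
| top end dust |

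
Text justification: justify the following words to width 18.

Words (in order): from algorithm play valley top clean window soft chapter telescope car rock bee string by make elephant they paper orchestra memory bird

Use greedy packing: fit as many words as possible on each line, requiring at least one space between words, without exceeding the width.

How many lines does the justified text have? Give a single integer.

Line 1: ['from', 'algorithm'] (min_width=14, slack=4)
Line 2: ['play', 'valley', 'top'] (min_width=15, slack=3)
Line 3: ['clean', 'window', 'soft'] (min_width=17, slack=1)
Line 4: ['chapter', 'telescope'] (min_width=17, slack=1)
Line 5: ['car', 'rock', 'bee'] (min_width=12, slack=6)
Line 6: ['string', 'by', 'make'] (min_width=14, slack=4)
Line 7: ['elephant', 'they'] (min_width=13, slack=5)
Line 8: ['paper', 'orchestra'] (min_width=15, slack=3)
Line 9: ['memory', 'bird'] (min_width=11, slack=7)
Total lines: 9

Answer: 9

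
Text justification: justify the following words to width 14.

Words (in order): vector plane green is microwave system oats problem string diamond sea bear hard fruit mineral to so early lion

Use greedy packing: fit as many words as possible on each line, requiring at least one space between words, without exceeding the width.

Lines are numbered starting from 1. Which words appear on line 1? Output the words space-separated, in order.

Answer: vector plane

Derivation:
Line 1: ['vector', 'plane'] (min_width=12, slack=2)
Line 2: ['green', 'is'] (min_width=8, slack=6)
Line 3: ['microwave'] (min_width=9, slack=5)
Line 4: ['system', 'oats'] (min_width=11, slack=3)
Line 5: ['problem', 'string'] (min_width=14, slack=0)
Line 6: ['diamond', 'sea'] (min_width=11, slack=3)
Line 7: ['bear', 'hard'] (min_width=9, slack=5)
Line 8: ['fruit', 'mineral'] (min_width=13, slack=1)
Line 9: ['to', 'so', 'early'] (min_width=11, slack=3)
Line 10: ['lion'] (min_width=4, slack=10)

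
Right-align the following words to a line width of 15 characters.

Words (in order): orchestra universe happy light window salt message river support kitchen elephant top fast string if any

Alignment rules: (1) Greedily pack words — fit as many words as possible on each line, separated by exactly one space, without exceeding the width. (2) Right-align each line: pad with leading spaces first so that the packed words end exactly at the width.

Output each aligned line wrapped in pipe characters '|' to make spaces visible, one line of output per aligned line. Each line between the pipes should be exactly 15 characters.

Line 1: ['orchestra'] (min_width=9, slack=6)
Line 2: ['universe', 'happy'] (min_width=14, slack=1)
Line 3: ['light', 'window'] (min_width=12, slack=3)
Line 4: ['salt', 'message'] (min_width=12, slack=3)
Line 5: ['river', 'support'] (min_width=13, slack=2)
Line 6: ['kitchen'] (min_width=7, slack=8)
Line 7: ['elephant', 'top'] (min_width=12, slack=3)
Line 8: ['fast', 'string', 'if'] (min_width=14, slack=1)
Line 9: ['any'] (min_width=3, slack=12)

Answer: |      orchestra|
| universe happy|
|   light window|
|   salt message|
|  river support|
|        kitchen|
|   elephant top|
| fast string if|
|            any|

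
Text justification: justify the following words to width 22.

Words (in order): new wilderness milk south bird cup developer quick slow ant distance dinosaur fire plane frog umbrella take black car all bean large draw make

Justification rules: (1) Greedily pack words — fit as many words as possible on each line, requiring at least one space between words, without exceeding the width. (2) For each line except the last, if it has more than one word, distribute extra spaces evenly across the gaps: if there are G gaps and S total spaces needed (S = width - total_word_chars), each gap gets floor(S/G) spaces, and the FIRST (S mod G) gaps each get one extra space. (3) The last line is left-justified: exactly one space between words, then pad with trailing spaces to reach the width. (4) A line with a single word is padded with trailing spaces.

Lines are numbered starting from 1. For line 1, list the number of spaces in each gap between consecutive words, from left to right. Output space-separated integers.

Answer: 3 2

Derivation:
Line 1: ['new', 'wilderness', 'milk'] (min_width=19, slack=3)
Line 2: ['south', 'bird', 'cup'] (min_width=14, slack=8)
Line 3: ['developer', 'quick', 'slow'] (min_width=20, slack=2)
Line 4: ['ant', 'distance', 'dinosaur'] (min_width=21, slack=1)
Line 5: ['fire', 'plane', 'frog'] (min_width=15, slack=7)
Line 6: ['umbrella', 'take', 'black'] (min_width=19, slack=3)
Line 7: ['car', 'all', 'bean', 'large'] (min_width=18, slack=4)
Line 8: ['draw', 'make'] (min_width=9, slack=13)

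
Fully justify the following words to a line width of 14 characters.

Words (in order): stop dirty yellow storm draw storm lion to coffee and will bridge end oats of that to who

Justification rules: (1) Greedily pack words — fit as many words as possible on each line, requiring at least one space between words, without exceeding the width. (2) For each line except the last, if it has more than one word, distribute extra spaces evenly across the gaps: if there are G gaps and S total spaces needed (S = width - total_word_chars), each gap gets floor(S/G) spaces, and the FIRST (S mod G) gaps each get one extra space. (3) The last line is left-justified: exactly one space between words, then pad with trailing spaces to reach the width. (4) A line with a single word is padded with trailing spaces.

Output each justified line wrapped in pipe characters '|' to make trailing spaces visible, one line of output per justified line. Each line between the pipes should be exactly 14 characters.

Line 1: ['stop', 'dirty'] (min_width=10, slack=4)
Line 2: ['yellow', 'storm'] (min_width=12, slack=2)
Line 3: ['draw', 'storm'] (min_width=10, slack=4)
Line 4: ['lion', 'to', 'coffee'] (min_width=14, slack=0)
Line 5: ['and', 'will'] (min_width=8, slack=6)
Line 6: ['bridge', 'end'] (min_width=10, slack=4)
Line 7: ['oats', 'of', 'that'] (min_width=12, slack=2)
Line 8: ['to', 'who'] (min_width=6, slack=8)

Answer: |stop     dirty|
|yellow   storm|
|draw     storm|
|lion to coffee|
|and       will|
|bridge     end|
|oats  of  that|
|to who        |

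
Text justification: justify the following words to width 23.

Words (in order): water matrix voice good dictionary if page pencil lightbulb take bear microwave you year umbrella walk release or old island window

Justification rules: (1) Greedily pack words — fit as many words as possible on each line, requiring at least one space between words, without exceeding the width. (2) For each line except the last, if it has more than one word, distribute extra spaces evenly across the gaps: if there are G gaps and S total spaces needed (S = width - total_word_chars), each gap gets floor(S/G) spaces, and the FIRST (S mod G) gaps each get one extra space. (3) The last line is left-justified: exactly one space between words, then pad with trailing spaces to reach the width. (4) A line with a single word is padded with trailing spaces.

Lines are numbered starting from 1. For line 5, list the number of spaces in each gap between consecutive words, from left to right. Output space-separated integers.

Answer: 2 2

Derivation:
Line 1: ['water', 'matrix', 'voice', 'good'] (min_width=23, slack=0)
Line 2: ['dictionary', 'if', 'page'] (min_width=18, slack=5)
Line 3: ['pencil', 'lightbulb', 'take'] (min_width=21, slack=2)
Line 4: ['bear', 'microwave', 'you', 'year'] (min_width=23, slack=0)
Line 5: ['umbrella', 'walk', 'release'] (min_width=21, slack=2)
Line 6: ['or', 'old', 'island', 'window'] (min_width=20, slack=3)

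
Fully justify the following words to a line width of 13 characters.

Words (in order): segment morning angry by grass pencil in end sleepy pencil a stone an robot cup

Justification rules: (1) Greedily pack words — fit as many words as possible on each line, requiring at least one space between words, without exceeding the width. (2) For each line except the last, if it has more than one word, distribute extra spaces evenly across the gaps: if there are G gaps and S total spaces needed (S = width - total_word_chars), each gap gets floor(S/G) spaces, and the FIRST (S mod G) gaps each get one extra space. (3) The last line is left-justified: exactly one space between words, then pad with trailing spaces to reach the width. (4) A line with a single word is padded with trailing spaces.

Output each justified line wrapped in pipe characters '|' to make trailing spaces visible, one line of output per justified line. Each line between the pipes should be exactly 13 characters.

Answer: |segment      |
|morning angry|
|by      grass|
|pencil in end|
|sleepy pencil|
|a   stone  an|
|robot cup    |

Derivation:
Line 1: ['segment'] (min_width=7, slack=6)
Line 2: ['morning', 'angry'] (min_width=13, slack=0)
Line 3: ['by', 'grass'] (min_width=8, slack=5)
Line 4: ['pencil', 'in', 'end'] (min_width=13, slack=0)
Line 5: ['sleepy', 'pencil'] (min_width=13, slack=0)
Line 6: ['a', 'stone', 'an'] (min_width=10, slack=3)
Line 7: ['robot', 'cup'] (min_width=9, slack=4)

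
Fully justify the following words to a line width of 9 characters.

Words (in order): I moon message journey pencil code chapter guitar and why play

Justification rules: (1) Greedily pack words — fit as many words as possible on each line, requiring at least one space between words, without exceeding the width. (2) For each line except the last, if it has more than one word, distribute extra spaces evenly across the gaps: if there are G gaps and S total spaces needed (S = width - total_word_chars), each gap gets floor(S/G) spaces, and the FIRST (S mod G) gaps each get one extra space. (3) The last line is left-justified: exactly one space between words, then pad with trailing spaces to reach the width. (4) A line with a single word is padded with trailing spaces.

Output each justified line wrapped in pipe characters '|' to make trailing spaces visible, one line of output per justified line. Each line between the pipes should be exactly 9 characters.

Line 1: ['I', 'moon'] (min_width=6, slack=3)
Line 2: ['message'] (min_width=7, slack=2)
Line 3: ['journey'] (min_width=7, slack=2)
Line 4: ['pencil'] (min_width=6, slack=3)
Line 5: ['code'] (min_width=4, slack=5)
Line 6: ['chapter'] (min_width=7, slack=2)
Line 7: ['guitar'] (min_width=6, slack=3)
Line 8: ['and', 'why'] (min_width=7, slack=2)
Line 9: ['play'] (min_width=4, slack=5)

Answer: |I    moon|
|message  |
|journey  |
|pencil   |
|code     |
|chapter  |
|guitar   |
|and   why|
|play     |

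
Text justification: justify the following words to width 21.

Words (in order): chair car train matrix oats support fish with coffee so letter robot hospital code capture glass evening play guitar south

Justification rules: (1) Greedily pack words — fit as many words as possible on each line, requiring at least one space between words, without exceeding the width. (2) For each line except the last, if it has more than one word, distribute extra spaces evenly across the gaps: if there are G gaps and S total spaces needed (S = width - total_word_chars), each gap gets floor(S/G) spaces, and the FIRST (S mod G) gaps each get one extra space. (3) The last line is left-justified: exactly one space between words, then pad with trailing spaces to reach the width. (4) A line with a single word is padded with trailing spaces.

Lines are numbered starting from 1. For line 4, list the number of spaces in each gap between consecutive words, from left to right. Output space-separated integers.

Answer: 1 1

Derivation:
Line 1: ['chair', 'car', 'train'] (min_width=15, slack=6)
Line 2: ['matrix', 'oats', 'support'] (min_width=19, slack=2)
Line 3: ['fish', 'with', 'coffee', 'so'] (min_width=19, slack=2)
Line 4: ['letter', 'robot', 'hospital'] (min_width=21, slack=0)
Line 5: ['code', 'capture', 'glass'] (min_width=18, slack=3)
Line 6: ['evening', 'play', 'guitar'] (min_width=19, slack=2)
Line 7: ['south'] (min_width=5, slack=16)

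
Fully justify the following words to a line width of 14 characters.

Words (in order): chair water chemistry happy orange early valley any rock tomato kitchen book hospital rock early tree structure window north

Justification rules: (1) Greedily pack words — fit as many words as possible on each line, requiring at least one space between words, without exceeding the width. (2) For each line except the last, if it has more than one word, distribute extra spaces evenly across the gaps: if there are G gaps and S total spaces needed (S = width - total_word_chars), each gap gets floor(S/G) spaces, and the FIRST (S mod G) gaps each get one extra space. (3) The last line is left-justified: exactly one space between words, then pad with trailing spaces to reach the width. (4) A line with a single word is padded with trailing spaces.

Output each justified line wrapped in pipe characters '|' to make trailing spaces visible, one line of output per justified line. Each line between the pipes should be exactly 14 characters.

Line 1: ['chair', 'water'] (min_width=11, slack=3)
Line 2: ['chemistry'] (min_width=9, slack=5)
Line 3: ['happy', 'orange'] (min_width=12, slack=2)
Line 4: ['early', 'valley'] (min_width=12, slack=2)
Line 5: ['any', 'rock'] (min_width=8, slack=6)
Line 6: ['tomato', 'kitchen'] (min_width=14, slack=0)
Line 7: ['book', 'hospital'] (min_width=13, slack=1)
Line 8: ['rock', 'early'] (min_width=10, slack=4)
Line 9: ['tree', 'structure'] (min_width=14, slack=0)
Line 10: ['window', 'north'] (min_width=12, slack=2)

Answer: |chair    water|
|chemistry     |
|happy   orange|
|early   valley|
|any       rock|
|tomato kitchen|
|book  hospital|
|rock     early|
|tree structure|
|window north  |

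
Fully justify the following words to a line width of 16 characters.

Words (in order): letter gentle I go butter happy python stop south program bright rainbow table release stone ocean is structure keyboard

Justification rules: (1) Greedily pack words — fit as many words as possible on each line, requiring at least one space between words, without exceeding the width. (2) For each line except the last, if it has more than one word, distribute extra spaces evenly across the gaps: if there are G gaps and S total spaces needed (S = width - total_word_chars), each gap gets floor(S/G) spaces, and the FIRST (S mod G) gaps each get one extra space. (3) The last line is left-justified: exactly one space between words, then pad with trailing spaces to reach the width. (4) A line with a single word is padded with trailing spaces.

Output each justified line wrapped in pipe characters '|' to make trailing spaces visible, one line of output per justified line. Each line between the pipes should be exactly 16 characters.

Answer: |letter  gentle I|
|go  butter happy|
|python      stop|
|south    program|
|bright   rainbow|
|table    release|
|stone  ocean  is|
|structure       |
|keyboard        |

Derivation:
Line 1: ['letter', 'gentle', 'I'] (min_width=15, slack=1)
Line 2: ['go', 'butter', 'happy'] (min_width=15, slack=1)
Line 3: ['python', 'stop'] (min_width=11, slack=5)
Line 4: ['south', 'program'] (min_width=13, slack=3)
Line 5: ['bright', 'rainbow'] (min_width=14, slack=2)
Line 6: ['table', 'release'] (min_width=13, slack=3)
Line 7: ['stone', 'ocean', 'is'] (min_width=14, slack=2)
Line 8: ['structure'] (min_width=9, slack=7)
Line 9: ['keyboard'] (min_width=8, slack=8)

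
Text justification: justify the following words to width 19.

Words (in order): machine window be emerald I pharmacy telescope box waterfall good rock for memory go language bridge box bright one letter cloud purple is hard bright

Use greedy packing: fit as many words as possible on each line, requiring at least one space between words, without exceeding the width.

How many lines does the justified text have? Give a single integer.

Line 1: ['machine', 'window', 'be'] (min_width=17, slack=2)
Line 2: ['emerald', 'I', 'pharmacy'] (min_width=18, slack=1)
Line 3: ['telescope', 'box'] (min_width=13, slack=6)
Line 4: ['waterfall', 'good', 'rock'] (min_width=19, slack=0)
Line 5: ['for', 'memory', 'go'] (min_width=13, slack=6)
Line 6: ['language', 'bridge', 'box'] (min_width=19, slack=0)
Line 7: ['bright', 'one', 'letter'] (min_width=17, slack=2)
Line 8: ['cloud', 'purple', 'is'] (min_width=15, slack=4)
Line 9: ['hard', 'bright'] (min_width=11, slack=8)
Total lines: 9

Answer: 9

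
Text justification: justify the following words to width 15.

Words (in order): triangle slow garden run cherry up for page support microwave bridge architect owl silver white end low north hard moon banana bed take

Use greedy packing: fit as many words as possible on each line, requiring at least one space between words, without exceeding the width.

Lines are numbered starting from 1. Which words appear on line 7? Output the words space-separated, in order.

Answer: architect owl

Derivation:
Line 1: ['triangle', 'slow'] (min_width=13, slack=2)
Line 2: ['garden', 'run'] (min_width=10, slack=5)
Line 3: ['cherry', 'up', 'for'] (min_width=13, slack=2)
Line 4: ['page', 'support'] (min_width=12, slack=3)
Line 5: ['microwave'] (min_width=9, slack=6)
Line 6: ['bridge'] (min_width=6, slack=9)
Line 7: ['architect', 'owl'] (min_width=13, slack=2)
Line 8: ['silver', 'white'] (min_width=12, slack=3)
Line 9: ['end', 'low', 'north'] (min_width=13, slack=2)
Line 10: ['hard', 'moon'] (min_width=9, slack=6)
Line 11: ['banana', 'bed', 'take'] (min_width=15, slack=0)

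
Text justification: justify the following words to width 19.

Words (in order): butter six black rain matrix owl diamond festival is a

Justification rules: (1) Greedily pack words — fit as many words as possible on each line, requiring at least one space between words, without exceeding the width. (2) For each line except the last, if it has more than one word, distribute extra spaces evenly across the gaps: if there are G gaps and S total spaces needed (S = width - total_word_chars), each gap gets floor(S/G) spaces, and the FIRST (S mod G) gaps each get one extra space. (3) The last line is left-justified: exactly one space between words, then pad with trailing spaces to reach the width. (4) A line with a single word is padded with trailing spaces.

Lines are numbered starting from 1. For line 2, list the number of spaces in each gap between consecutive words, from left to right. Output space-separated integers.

Line 1: ['butter', 'six', 'black'] (min_width=16, slack=3)
Line 2: ['rain', 'matrix', 'owl'] (min_width=15, slack=4)
Line 3: ['diamond', 'festival', 'is'] (min_width=19, slack=0)
Line 4: ['a'] (min_width=1, slack=18)

Answer: 3 3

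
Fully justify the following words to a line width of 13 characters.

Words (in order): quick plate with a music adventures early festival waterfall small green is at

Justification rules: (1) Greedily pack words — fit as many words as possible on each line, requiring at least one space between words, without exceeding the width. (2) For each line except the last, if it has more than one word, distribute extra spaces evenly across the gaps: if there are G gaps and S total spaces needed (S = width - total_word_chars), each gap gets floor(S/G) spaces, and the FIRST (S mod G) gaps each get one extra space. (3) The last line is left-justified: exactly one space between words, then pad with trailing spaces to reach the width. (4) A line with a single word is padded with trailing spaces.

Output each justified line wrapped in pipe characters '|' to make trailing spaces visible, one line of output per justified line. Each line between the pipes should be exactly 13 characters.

Line 1: ['quick', 'plate'] (min_width=11, slack=2)
Line 2: ['with', 'a', 'music'] (min_width=12, slack=1)
Line 3: ['adventures'] (min_width=10, slack=3)
Line 4: ['early'] (min_width=5, slack=8)
Line 5: ['festival'] (min_width=8, slack=5)
Line 6: ['waterfall'] (min_width=9, slack=4)
Line 7: ['small', 'green'] (min_width=11, slack=2)
Line 8: ['is', 'at'] (min_width=5, slack=8)

Answer: |quick   plate|
|with  a music|
|adventures   |
|early        |
|festival     |
|waterfall    |
|small   green|
|is at        |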